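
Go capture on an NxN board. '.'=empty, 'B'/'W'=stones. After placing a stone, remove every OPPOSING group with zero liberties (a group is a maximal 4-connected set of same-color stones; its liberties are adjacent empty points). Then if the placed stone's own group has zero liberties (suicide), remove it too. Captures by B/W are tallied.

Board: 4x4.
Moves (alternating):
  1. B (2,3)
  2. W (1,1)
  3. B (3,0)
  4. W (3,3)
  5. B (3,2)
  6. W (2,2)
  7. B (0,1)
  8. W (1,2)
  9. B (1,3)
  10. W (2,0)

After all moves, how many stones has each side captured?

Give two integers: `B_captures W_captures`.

Move 1: B@(2,3) -> caps B=0 W=0
Move 2: W@(1,1) -> caps B=0 W=0
Move 3: B@(3,0) -> caps B=0 W=0
Move 4: W@(3,3) -> caps B=0 W=0
Move 5: B@(3,2) -> caps B=1 W=0
Move 6: W@(2,2) -> caps B=1 W=0
Move 7: B@(0,1) -> caps B=1 W=0
Move 8: W@(1,2) -> caps B=1 W=0
Move 9: B@(1,3) -> caps B=1 W=0
Move 10: W@(2,0) -> caps B=1 W=0

Answer: 1 0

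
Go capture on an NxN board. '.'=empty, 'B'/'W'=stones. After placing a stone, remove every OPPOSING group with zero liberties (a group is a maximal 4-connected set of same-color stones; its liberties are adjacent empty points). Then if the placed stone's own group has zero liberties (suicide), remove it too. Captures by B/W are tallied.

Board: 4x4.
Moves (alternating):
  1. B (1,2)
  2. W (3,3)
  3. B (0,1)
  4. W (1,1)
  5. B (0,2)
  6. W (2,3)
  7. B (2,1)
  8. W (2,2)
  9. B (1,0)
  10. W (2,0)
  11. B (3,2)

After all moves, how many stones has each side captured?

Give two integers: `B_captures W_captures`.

Move 1: B@(1,2) -> caps B=0 W=0
Move 2: W@(3,3) -> caps B=0 W=0
Move 3: B@(0,1) -> caps B=0 W=0
Move 4: W@(1,1) -> caps B=0 W=0
Move 5: B@(0,2) -> caps B=0 W=0
Move 6: W@(2,3) -> caps B=0 W=0
Move 7: B@(2,1) -> caps B=0 W=0
Move 8: W@(2,2) -> caps B=0 W=0
Move 9: B@(1,0) -> caps B=1 W=0
Move 10: W@(2,0) -> caps B=1 W=0
Move 11: B@(3,2) -> caps B=1 W=0

Answer: 1 0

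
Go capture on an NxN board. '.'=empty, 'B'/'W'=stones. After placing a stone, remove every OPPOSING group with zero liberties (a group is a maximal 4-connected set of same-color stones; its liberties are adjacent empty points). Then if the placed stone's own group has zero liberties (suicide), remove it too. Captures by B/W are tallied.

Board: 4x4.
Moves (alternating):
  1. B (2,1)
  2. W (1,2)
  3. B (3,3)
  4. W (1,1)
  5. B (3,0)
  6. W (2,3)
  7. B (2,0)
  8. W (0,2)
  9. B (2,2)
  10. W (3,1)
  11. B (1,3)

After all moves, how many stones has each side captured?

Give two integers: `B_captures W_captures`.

Move 1: B@(2,1) -> caps B=0 W=0
Move 2: W@(1,2) -> caps B=0 W=0
Move 3: B@(3,3) -> caps B=0 W=0
Move 4: W@(1,1) -> caps B=0 W=0
Move 5: B@(3,0) -> caps B=0 W=0
Move 6: W@(2,3) -> caps B=0 W=0
Move 7: B@(2,0) -> caps B=0 W=0
Move 8: W@(0,2) -> caps B=0 W=0
Move 9: B@(2,2) -> caps B=0 W=0
Move 10: W@(3,1) -> caps B=0 W=0
Move 11: B@(1,3) -> caps B=1 W=0

Answer: 1 0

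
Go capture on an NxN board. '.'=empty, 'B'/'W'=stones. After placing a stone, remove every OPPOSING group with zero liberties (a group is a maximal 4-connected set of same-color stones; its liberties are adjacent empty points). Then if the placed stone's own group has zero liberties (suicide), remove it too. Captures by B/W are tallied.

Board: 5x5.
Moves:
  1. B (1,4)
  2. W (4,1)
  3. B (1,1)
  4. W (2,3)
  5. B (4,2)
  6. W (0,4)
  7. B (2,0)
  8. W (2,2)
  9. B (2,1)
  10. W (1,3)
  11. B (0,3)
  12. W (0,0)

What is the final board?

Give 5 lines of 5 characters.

Move 1: B@(1,4) -> caps B=0 W=0
Move 2: W@(4,1) -> caps B=0 W=0
Move 3: B@(1,1) -> caps B=0 W=0
Move 4: W@(2,3) -> caps B=0 W=0
Move 5: B@(4,2) -> caps B=0 W=0
Move 6: W@(0,4) -> caps B=0 W=0
Move 7: B@(2,0) -> caps B=0 W=0
Move 8: W@(2,2) -> caps B=0 W=0
Move 9: B@(2,1) -> caps B=0 W=0
Move 10: W@(1,3) -> caps B=0 W=0
Move 11: B@(0,3) -> caps B=1 W=0
Move 12: W@(0,0) -> caps B=1 W=0

Answer: W..B.
.B.WB
BBWW.
.....
.WB..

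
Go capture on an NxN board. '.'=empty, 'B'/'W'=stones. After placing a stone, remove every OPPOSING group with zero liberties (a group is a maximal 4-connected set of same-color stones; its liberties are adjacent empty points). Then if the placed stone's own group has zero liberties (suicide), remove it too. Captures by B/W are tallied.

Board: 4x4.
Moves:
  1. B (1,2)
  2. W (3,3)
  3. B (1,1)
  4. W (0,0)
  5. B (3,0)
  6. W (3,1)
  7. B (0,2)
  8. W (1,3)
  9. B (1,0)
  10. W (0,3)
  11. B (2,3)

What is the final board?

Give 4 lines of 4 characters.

Move 1: B@(1,2) -> caps B=0 W=0
Move 2: W@(3,3) -> caps B=0 W=0
Move 3: B@(1,1) -> caps B=0 W=0
Move 4: W@(0,0) -> caps B=0 W=0
Move 5: B@(3,0) -> caps B=0 W=0
Move 6: W@(3,1) -> caps B=0 W=0
Move 7: B@(0,2) -> caps B=0 W=0
Move 8: W@(1,3) -> caps B=0 W=0
Move 9: B@(1,0) -> caps B=0 W=0
Move 10: W@(0,3) -> caps B=0 W=0
Move 11: B@(2,3) -> caps B=2 W=0

Answer: W.B.
BBB.
...B
BW.W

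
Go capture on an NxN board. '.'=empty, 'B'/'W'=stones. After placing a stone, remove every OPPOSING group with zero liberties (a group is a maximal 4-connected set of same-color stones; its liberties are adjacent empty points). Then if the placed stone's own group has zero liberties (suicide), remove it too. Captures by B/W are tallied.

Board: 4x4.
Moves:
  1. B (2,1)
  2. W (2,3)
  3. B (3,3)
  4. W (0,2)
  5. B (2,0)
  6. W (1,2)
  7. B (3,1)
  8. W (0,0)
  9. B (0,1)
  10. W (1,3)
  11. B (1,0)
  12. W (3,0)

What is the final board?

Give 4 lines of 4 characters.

Answer: .BW.
B.WW
BB.W
.B.B

Derivation:
Move 1: B@(2,1) -> caps B=0 W=0
Move 2: W@(2,3) -> caps B=0 W=0
Move 3: B@(3,3) -> caps B=0 W=0
Move 4: W@(0,2) -> caps B=0 W=0
Move 5: B@(2,0) -> caps B=0 W=0
Move 6: W@(1,2) -> caps B=0 W=0
Move 7: B@(3,1) -> caps B=0 W=0
Move 8: W@(0,0) -> caps B=0 W=0
Move 9: B@(0,1) -> caps B=0 W=0
Move 10: W@(1,3) -> caps B=0 W=0
Move 11: B@(1,0) -> caps B=1 W=0
Move 12: W@(3,0) -> caps B=1 W=0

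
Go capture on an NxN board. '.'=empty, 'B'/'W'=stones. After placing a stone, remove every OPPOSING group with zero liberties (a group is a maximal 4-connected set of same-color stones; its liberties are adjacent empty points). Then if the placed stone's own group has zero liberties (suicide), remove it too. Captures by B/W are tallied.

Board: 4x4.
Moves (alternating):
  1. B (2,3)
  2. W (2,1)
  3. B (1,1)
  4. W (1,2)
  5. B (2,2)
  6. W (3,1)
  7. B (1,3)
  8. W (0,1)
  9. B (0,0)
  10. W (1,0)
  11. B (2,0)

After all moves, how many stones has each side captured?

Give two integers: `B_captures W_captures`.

Move 1: B@(2,3) -> caps B=0 W=0
Move 2: W@(2,1) -> caps B=0 W=0
Move 3: B@(1,1) -> caps B=0 W=0
Move 4: W@(1,2) -> caps B=0 W=0
Move 5: B@(2,2) -> caps B=0 W=0
Move 6: W@(3,1) -> caps B=0 W=0
Move 7: B@(1,3) -> caps B=0 W=0
Move 8: W@(0,1) -> caps B=0 W=0
Move 9: B@(0,0) -> caps B=0 W=0
Move 10: W@(1,0) -> caps B=0 W=2
Move 11: B@(2,0) -> caps B=0 W=2

Answer: 0 2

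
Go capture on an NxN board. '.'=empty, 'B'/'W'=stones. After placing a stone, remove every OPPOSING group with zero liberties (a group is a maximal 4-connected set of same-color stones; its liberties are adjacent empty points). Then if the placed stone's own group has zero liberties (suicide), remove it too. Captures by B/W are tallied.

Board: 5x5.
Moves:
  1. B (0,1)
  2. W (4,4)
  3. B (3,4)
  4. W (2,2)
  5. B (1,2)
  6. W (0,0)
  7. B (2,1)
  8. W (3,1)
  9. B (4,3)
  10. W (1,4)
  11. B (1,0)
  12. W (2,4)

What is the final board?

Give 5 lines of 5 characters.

Move 1: B@(0,1) -> caps B=0 W=0
Move 2: W@(4,4) -> caps B=0 W=0
Move 3: B@(3,4) -> caps B=0 W=0
Move 4: W@(2,2) -> caps B=0 W=0
Move 5: B@(1,2) -> caps B=0 W=0
Move 6: W@(0,0) -> caps B=0 W=0
Move 7: B@(2,1) -> caps B=0 W=0
Move 8: W@(3,1) -> caps B=0 W=0
Move 9: B@(4,3) -> caps B=1 W=0
Move 10: W@(1,4) -> caps B=1 W=0
Move 11: B@(1,0) -> caps B=2 W=0
Move 12: W@(2,4) -> caps B=2 W=0

Answer: .B...
B.B.W
.BW.W
.W..B
...B.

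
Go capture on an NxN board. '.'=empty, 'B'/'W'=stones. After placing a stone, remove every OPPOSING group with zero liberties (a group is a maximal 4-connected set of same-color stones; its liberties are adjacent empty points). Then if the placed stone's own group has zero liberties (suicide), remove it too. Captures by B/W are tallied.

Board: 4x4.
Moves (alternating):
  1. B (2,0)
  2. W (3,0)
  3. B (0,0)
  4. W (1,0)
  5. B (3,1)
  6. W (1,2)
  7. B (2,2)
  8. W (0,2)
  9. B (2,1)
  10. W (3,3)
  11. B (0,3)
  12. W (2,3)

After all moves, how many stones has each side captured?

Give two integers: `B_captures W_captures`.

Answer: 1 0

Derivation:
Move 1: B@(2,0) -> caps B=0 W=0
Move 2: W@(3,0) -> caps B=0 W=0
Move 3: B@(0,0) -> caps B=0 W=0
Move 4: W@(1,0) -> caps B=0 W=0
Move 5: B@(3,1) -> caps B=1 W=0
Move 6: W@(1,2) -> caps B=1 W=0
Move 7: B@(2,2) -> caps B=1 W=0
Move 8: W@(0,2) -> caps B=1 W=0
Move 9: B@(2,1) -> caps B=1 W=0
Move 10: W@(3,3) -> caps B=1 W=0
Move 11: B@(0,3) -> caps B=1 W=0
Move 12: W@(2,3) -> caps B=1 W=0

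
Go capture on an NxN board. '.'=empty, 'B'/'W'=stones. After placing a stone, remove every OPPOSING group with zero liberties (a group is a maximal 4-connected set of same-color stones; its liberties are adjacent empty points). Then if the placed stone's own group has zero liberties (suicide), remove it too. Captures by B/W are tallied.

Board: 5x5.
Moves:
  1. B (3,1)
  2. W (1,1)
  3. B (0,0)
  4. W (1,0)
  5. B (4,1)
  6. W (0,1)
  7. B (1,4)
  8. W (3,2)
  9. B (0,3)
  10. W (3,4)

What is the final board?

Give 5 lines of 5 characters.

Answer: .W.B.
WW..B
.....
.BW.W
.B...

Derivation:
Move 1: B@(3,1) -> caps B=0 W=0
Move 2: W@(1,1) -> caps B=0 W=0
Move 3: B@(0,0) -> caps B=0 W=0
Move 4: W@(1,0) -> caps B=0 W=0
Move 5: B@(4,1) -> caps B=0 W=0
Move 6: W@(0,1) -> caps B=0 W=1
Move 7: B@(1,4) -> caps B=0 W=1
Move 8: W@(3,2) -> caps B=0 W=1
Move 9: B@(0,3) -> caps B=0 W=1
Move 10: W@(3,4) -> caps B=0 W=1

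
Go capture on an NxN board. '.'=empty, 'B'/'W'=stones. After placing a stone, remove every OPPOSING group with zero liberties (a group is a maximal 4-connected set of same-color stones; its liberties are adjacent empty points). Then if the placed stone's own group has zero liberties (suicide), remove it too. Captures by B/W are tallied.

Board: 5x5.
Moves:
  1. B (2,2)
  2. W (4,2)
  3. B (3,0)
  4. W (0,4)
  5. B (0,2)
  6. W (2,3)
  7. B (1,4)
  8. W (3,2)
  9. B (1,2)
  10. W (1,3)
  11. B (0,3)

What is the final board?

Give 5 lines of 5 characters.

Move 1: B@(2,2) -> caps B=0 W=0
Move 2: W@(4,2) -> caps B=0 W=0
Move 3: B@(3,0) -> caps B=0 W=0
Move 4: W@(0,4) -> caps B=0 W=0
Move 5: B@(0,2) -> caps B=0 W=0
Move 6: W@(2,3) -> caps B=0 W=0
Move 7: B@(1,4) -> caps B=0 W=0
Move 8: W@(3,2) -> caps B=0 W=0
Move 9: B@(1,2) -> caps B=0 W=0
Move 10: W@(1,3) -> caps B=0 W=0
Move 11: B@(0,3) -> caps B=1 W=0

Answer: ..BB.
..BWB
..BW.
B.W..
..W..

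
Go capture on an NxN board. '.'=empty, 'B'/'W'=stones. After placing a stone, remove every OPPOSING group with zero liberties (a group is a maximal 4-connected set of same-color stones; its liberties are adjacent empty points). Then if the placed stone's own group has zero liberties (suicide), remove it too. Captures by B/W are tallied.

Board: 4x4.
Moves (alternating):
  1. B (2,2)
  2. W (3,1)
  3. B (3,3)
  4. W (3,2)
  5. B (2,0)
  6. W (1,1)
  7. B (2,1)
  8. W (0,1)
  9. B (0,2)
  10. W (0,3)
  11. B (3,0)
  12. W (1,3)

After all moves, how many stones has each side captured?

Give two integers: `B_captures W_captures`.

Answer: 2 0

Derivation:
Move 1: B@(2,2) -> caps B=0 W=0
Move 2: W@(3,1) -> caps B=0 W=0
Move 3: B@(3,3) -> caps B=0 W=0
Move 4: W@(3,2) -> caps B=0 W=0
Move 5: B@(2,0) -> caps B=0 W=0
Move 6: W@(1,1) -> caps B=0 W=0
Move 7: B@(2,1) -> caps B=0 W=0
Move 8: W@(0,1) -> caps B=0 W=0
Move 9: B@(0,2) -> caps B=0 W=0
Move 10: W@(0,3) -> caps B=0 W=0
Move 11: B@(3,0) -> caps B=2 W=0
Move 12: W@(1,3) -> caps B=2 W=0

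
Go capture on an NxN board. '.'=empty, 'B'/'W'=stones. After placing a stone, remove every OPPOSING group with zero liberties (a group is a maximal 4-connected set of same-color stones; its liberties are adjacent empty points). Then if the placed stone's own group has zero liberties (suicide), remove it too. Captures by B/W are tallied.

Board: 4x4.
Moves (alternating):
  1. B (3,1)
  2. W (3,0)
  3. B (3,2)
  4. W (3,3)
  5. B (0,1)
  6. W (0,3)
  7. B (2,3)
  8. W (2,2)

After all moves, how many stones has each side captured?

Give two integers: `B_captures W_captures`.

Answer: 1 0

Derivation:
Move 1: B@(3,1) -> caps B=0 W=0
Move 2: W@(3,0) -> caps B=0 W=0
Move 3: B@(3,2) -> caps B=0 W=0
Move 4: W@(3,3) -> caps B=0 W=0
Move 5: B@(0,1) -> caps B=0 W=0
Move 6: W@(0,3) -> caps B=0 W=0
Move 7: B@(2,3) -> caps B=1 W=0
Move 8: W@(2,2) -> caps B=1 W=0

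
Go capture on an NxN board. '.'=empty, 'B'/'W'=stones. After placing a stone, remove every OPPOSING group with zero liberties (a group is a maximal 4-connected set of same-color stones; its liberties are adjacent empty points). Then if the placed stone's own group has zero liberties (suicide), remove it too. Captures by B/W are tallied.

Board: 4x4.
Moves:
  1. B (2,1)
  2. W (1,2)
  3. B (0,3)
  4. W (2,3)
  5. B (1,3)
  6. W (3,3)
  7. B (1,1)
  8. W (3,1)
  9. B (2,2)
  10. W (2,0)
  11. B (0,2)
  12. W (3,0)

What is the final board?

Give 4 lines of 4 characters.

Answer: ..BB
.B.B
WBBW
WW.W

Derivation:
Move 1: B@(2,1) -> caps B=0 W=0
Move 2: W@(1,2) -> caps B=0 W=0
Move 3: B@(0,3) -> caps B=0 W=0
Move 4: W@(2,3) -> caps B=0 W=0
Move 5: B@(1,3) -> caps B=0 W=0
Move 6: W@(3,3) -> caps B=0 W=0
Move 7: B@(1,1) -> caps B=0 W=0
Move 8: W@(3,1) -> caps B=0 W=0
Move 9: B@(2,2) -> caps B=0 W=0
Move 10: W@(2,0) -> caps B=0 W=0
Move 11: B@(0,2) -> caps B=1 W=0
Move 12: W@(3,0) -> caps B=1 W=0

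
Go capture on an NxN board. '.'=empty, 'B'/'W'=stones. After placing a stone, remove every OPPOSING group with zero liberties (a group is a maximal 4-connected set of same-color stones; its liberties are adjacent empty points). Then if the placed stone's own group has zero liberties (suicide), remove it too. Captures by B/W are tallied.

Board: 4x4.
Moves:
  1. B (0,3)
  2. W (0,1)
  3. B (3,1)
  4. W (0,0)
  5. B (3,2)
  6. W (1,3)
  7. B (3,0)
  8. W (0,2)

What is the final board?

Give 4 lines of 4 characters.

Answer: WWW.
...W
....
BBB.

Derivation:
Move 1: B@(0,3) -> caps B=0 W=0
Move 2: W@(0,1) -> caps B=0 W=0
Move 3: B@(3,1) -> caps B=0 W=0
Move 4: W@(0,0) -> caps B=0 W=0
Move 5: B@(3,2) -> caps B=0 W=0
Move 6: W@(1,3) -> caps B=0 W=0
Move 7: B@(3,0) -> caps B=0 W=0
Move 8: W@(0,2) -> caps B=0 W=1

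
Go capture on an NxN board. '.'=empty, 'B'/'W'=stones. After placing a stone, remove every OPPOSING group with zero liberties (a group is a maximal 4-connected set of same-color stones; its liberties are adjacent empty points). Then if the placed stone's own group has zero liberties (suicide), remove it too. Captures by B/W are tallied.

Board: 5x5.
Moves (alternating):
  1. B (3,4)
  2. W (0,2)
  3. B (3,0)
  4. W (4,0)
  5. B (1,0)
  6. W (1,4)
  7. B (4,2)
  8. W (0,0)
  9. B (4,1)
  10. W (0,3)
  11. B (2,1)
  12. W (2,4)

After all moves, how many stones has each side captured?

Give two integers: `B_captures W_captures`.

Answer: 1 0

Derivation:
Move 1: B@(3,4) -> caps B=0 W=0
Move 2: W@(0,2) -> caps B=0 W=0
Move 3: B@(3,0) -> caps B=0 W=0
Move 4: W@(4,0) -> caps B=0 W=0
Move 5: B@(1,0) -> caps B=0 W=0
Move 6: W@(1,4) -> caps B=0 W=0
Move 7: B@(4,2) -> caps B=0 W=0
Move 8: W@(0,0) -> caps B=0 W=0
Move 9: B@(4,1) -> caps B=1 W=0
Move 10: W@(0,3) -> caps B=1 W=0
Move 11: B@(2,1) -> caps B=1 W=0
Move 12: W@(2,4) -> caps B=1 W=0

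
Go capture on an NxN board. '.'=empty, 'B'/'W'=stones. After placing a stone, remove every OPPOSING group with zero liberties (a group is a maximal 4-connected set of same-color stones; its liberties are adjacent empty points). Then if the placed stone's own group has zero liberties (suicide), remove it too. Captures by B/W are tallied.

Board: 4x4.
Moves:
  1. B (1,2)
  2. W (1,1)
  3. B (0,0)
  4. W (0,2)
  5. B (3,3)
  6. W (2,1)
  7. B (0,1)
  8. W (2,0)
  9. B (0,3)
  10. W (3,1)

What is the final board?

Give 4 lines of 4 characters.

Move 1: B@(1,2) -> caps B=0 W=0
Move 2: W@(1,1) -> caps B=0 W=0
Move 3: B@(0,0) -> caps B=0 W=0
Move 4: W@(0,2) -> caps B=0 W=0
Move 5: B@(3,3) -> caps B=0 W=0
Move 6: W@(2,1) -> caps B=0 W=0
Move 7: B@(0,1) -> caps B=0 W=0
Move 8: W@(2,0) -> caps B=0 W=0
Move 9: B@(0,3) -> caps B=1 W=0
Move 10: W@(3,1) -> caps B=1 W=0

Answer: BB.B
.WB.
WW..
.W.B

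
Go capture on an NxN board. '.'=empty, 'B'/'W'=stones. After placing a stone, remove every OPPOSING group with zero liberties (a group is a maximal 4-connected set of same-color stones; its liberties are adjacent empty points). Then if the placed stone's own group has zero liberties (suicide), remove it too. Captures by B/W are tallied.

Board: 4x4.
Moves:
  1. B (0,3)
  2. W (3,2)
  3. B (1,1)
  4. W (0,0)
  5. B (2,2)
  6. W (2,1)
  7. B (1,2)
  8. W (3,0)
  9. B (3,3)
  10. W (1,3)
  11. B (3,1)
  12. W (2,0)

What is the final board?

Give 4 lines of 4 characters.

Move 1: B@(0,3) -> caps B=0 W=0
Move 2: W@(3,2) -> caps B=0 W=0
Move 3: B@(1,1) -> caps B=0 W=0
Move 4: W@(0,0) -> caps B=0 W=0
Move 5: B@(2,2) -> caps B=0 W=0
Move 6: W@(2,1) -> caps B=0 W=0
Move 7: B@(1,2) -> caps B=0 W=0
Move 8: W@(3,0) -> caps B=0 W=0
Move 9: B@(3,3) -> caps B=0 W=0
Move 10: W@(1,3) -> caps B=0 W=0
Move 11: B@(3,1) -> caps B=1 W=0
Move 12: W@(2,0) -> caps B=1 W=0

Answer: W..B
.BBW
WWB.
WB.B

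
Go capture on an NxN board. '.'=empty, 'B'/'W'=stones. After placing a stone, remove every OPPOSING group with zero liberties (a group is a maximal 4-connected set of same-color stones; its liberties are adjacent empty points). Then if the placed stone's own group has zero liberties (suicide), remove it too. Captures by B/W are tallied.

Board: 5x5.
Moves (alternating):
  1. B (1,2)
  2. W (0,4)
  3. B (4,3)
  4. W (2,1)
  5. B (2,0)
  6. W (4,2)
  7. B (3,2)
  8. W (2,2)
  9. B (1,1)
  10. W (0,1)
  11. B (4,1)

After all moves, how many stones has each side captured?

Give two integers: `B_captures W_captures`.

Answer: 1 0

Derivation:
Move 1: B@(1,2) -> caps B=0 W=0
Move 2: W@(0,4) -> caps B=0 W=0
Move 3: B@(4,3) -> caps B=0 W=0
Move 4: W@(2,1) -> caps B=0 W=0
Move 5: B@(2,0) -> caps B=0 W=0
Move 6: W@(4,2) -> caps B=0 W=0
Move 7: B@(3,2) -> caps B=0 W=0
Move 8: W@(2,2) -> caps B=0 W=0
Move 9: B@(1,1) -> caps B=0 W=0
Move 10: W@(0,1) -> caps B=0 W=0
Move 11: B@(4,1) -> caps B=1 W=0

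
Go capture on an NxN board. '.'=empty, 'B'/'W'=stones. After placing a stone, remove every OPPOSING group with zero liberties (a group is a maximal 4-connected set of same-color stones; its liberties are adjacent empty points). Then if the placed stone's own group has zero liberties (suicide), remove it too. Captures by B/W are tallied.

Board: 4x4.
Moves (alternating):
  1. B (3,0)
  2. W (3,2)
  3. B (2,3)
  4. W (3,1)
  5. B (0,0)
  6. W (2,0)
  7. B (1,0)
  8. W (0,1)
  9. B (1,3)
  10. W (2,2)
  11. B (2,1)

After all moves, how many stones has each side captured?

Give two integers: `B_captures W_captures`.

Move 1: B@(3,0) -> caps B=0 W=0
Move 2: W@(3,2) -> caps B=0 W=0
Move 3: B@(2,3) -> caps B=0 W=0
Move 4: W@(3,1) -> caps B=0 W=0
Move 5: B@(0,0) -> caps B=0 W=0
Move 6: W@(2,0) -> caps B=0 W=1
Move 7: B@(1,0) -> caps B=0 W=1
Move 8: W@(0,1) -> caps B=0 W=1
Move 9: B@(1,3) -> caps B=0 W=1
Move 10: W@(2,2) -> caps B=0 W=1
Move 11: B@(2,1) -> caps B=0 W=1

Answer: 0 1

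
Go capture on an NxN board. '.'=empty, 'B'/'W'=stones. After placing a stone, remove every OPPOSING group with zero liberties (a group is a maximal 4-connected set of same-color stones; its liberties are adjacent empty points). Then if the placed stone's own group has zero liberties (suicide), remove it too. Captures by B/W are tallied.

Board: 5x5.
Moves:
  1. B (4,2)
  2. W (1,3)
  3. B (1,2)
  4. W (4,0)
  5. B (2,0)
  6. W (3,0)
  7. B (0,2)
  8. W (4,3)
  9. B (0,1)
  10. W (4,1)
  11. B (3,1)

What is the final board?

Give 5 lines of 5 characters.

Answer: .BB..
..BW.
B....
.B...
..BW.

Derivation:
Move 1: B@(4,2) -> caps B=0 W=0
Move 2: W@(1,3) -> caps B=0 W=0
Move 3: B@(1,2) -> caps B=0 W=0
Move 4: W@(4,0) -> caps B=0 W=0
Move 5: B@(2,0) -> caps B=0 W=0
Move 6: W@(3,0) -> caps B=0 W=0
Move 7: B@(0,2) -> caps B=0 W=0
Move 8: W@(4,3) -> caps B=0 W=0
Move 9: B@(0,1) -> caps B=0 W=0
Move 10: W@(4,1) -> caps B=0 W=0
Move 11: B@(3,1) -> caps B=3 W=0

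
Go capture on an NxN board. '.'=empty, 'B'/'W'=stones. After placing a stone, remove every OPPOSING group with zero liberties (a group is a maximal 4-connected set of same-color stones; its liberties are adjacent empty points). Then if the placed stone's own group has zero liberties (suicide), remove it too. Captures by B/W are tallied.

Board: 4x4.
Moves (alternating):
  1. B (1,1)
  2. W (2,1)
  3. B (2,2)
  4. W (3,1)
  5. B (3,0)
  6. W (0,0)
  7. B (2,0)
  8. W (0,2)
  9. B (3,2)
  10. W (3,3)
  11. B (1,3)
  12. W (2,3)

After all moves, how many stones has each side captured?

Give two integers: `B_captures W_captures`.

Move 1: B@(1,1) -> caps B=0 W=0
Move 2: W@(2,1) -> caps B=0 W=0
Move 3: B@(2,2) -> caps B=0 W=0
Move 4: W@(3,1) -> caps B=0 W=0
Move 5: B@(3,0) -> caps B=0 W=0
Move 6: W@(0,0) -> caps B=0 W=0
Move 7: B@(2,0) -> caps B=0 W=0
Move 8: W@(0,2) -> caps B=0 W=0
Move 9: B@(3,2) -> caps B=2 W=0
Move 10: W@(3,3) -> caps B=2 W=0
Move 11: B@(1,3) -> caps B=2 W=0
Move 12: W@(2,3) -> caps B=2 W=0

Answer: 2 0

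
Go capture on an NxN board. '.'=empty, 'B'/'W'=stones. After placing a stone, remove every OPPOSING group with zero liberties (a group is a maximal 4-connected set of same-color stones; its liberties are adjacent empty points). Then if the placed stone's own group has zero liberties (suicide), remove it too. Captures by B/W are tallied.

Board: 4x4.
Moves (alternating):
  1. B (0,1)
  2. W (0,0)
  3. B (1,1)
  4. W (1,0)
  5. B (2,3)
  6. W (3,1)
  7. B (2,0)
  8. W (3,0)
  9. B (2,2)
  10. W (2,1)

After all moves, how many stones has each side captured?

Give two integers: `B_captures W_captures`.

Answer: 2 0

Derivation:
Move 1: B@(0,1) -> caps B=0 W=0
Move 2: W@(0,0) -> caps B=0 W=0
Move 3: B@(1,1) -> caps B=0 W=0
Move 4: W@(1,0) -> caps B=0 W=0
Move 5: B@(2,3) -> caps B=0 W=0
Move 6: W@(3,1) -> caps B=0 W=0
Move 7: B@(2,0) -> caps B=2 W=0
Move 8: W@(3,0) -> caps B=2 W=0
Move 9: B@(2,2) -> caps B=2 W=0
Move 10: W@(2,1) -> caps B=2 W=0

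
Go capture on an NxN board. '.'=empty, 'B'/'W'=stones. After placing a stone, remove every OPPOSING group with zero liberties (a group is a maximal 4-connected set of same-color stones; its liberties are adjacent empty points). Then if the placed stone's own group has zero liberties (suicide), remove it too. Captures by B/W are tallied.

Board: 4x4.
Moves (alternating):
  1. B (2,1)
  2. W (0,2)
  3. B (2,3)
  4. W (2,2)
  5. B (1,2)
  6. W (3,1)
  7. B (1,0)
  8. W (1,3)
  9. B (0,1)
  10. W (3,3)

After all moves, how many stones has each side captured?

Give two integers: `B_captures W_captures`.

Move 1: B@(2,1) -> caps B=0 W=0
Move 2: W@(0,2) -> caps B=0 W=0
Move 3: B@(2,3) -> caps B=0 W=0
Move 4: W@(2,2) -> caps B=0 W=0
Move 5: B@(1,2) -> caps B=0 W=0
Move 6: W@(3,1) -> caps B=0 W=0
Move 7: B@(1,0) -> caps B=0 W=0
Move 8: W@(1,3) -> caps B=0 W=0
Move 9: B@(0,1) -> caps B=0 W=0
Move 10: W@(3,3) -> caps B=0 W=1

Answer: 0 1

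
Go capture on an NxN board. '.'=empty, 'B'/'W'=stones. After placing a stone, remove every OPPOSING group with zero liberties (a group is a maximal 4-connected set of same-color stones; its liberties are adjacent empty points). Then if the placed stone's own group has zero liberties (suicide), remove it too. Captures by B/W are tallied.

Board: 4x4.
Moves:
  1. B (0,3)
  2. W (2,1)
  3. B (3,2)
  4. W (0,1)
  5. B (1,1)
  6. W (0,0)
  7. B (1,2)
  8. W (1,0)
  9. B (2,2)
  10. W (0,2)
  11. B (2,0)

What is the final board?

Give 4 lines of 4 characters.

Move 1: B@(0,3) -> caps B=0 W=0
Move 2: W@(2,1) -> caps B=0 W=0
Move 3: B@(3,2) -> caps B=0 W=0
Move 4: W@(0,1) -> caps B=0 W=0
Move 5: B@(1,1) -> caps B=0 W=0
Move 6: W@(0,0) -> caps B=0 W=0
Move 7: B@(1,2) -> caps B=0 W=0
Move 8: W@(1,0) -> caps B=0 W=0
Move 9: B@(2,2) -> caps B=0 W=0
Move 10: W@(0,2) -> caps B=0 W=0
Move 11: B@(2,0) -> caps B=4 W=0

Answer: ...B
.BB.
BWB.
..B.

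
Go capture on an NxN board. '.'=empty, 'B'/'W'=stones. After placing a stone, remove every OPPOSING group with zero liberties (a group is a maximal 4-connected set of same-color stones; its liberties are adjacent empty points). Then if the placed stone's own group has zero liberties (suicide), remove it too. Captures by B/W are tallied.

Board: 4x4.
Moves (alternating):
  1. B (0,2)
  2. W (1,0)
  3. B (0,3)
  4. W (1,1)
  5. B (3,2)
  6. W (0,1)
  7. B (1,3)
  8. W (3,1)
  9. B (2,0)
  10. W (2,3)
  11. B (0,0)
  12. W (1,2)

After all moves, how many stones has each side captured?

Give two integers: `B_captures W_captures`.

Answer: 0 3

Derivation:
Move 1: B@(0,2) -> caps B=0 W=0
Move 2: W@(1,0) -> caps B=0 W=0
Move 3: B@(0,3) -> caps B=0 W=0
Move 4: W@(1,1) -> caps B=0 W=0
Move 5: B@(3,2) -> caps B=0 W=0
Move 6: W@(0,1) -> caps B=0 W=0
Move 7: B@(1,3) -> caps B=0 W=0
Move 8: W@(3,1) -> caps B=0 W=0
Move 9: B@(2,0) -> caps B=0 W=0
Move 10: W@(2,3) -> caps B=0 W=0
Move 11: B@(0,0) -> caps B=0 W=0
Move 12: W@(1,2) -> caps B=0 W=3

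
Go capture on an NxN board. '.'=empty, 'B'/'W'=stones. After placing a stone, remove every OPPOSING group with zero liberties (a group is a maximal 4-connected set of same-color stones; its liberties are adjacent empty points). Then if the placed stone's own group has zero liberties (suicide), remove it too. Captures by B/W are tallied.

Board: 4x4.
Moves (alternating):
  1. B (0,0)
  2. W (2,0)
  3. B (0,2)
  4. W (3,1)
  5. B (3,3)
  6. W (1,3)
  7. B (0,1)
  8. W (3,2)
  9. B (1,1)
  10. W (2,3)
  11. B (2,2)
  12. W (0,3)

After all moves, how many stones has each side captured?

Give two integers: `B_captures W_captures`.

Move 1: B@(0,0) -> caps B=0 W=0
Move 2: W@(2,0) -> caps B=0 W=0
Move 3: B@(0,2) -> caps B=0 W=0
Move 4: W@(3,1) -> caps B=0 W=0
Move 5: B@(3,3) -> caps B=0 W=0
Move 6: W@(1,3) -> caps B=0 W=0
Move 7: B@(0,1) -> caps B=0 W=0
Move 8: W@(3,2) -> caps B=0 W=0
Move 9: B@(1,1) -> caps B=0 W=0
Move 10: W@(2,3) -> caps B=0 W=1
Move 11: B@(2,2) -> caps B=0 W=1
Move 12: W@(0,3) -> caps B=0 W=1

Answer: 0 1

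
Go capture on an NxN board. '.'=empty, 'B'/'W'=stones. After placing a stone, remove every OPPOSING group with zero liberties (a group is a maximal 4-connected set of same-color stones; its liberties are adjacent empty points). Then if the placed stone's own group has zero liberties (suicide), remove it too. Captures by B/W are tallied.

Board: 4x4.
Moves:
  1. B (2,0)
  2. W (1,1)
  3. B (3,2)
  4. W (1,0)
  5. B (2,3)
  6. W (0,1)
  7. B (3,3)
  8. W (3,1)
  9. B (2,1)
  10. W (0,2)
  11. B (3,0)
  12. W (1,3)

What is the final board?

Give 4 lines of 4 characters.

Answer: .WW.
WW.W
BB.B
B.BB

Derivation:
Move 1: B@(2,0) -> caps B=0 W=0
Move 2: W@(1,1) -> caps B=0 W=0
Move 3: B@(3,2) -> caps B=0 W=0
Move 4: W@(1,0) -> caps B=0 W=0
Move 5: B@(2,3) -> caps B=0 W=0
Move 6: W@(0,1) -> caps B=0 W=0
Move 7: B@(3,3) -> caps B=0 W=0
Move 8: W@(3,1) -> caps B=0 W=0
Move 9: B@(2,1) -> caps B=0 W=0
Move 10: W@(0,2) -> caps B=0 W=0
Move 11: B@(3,0) -> caps B=1 W=0
Move 12: W@(1,3) -> caps B=1 W=0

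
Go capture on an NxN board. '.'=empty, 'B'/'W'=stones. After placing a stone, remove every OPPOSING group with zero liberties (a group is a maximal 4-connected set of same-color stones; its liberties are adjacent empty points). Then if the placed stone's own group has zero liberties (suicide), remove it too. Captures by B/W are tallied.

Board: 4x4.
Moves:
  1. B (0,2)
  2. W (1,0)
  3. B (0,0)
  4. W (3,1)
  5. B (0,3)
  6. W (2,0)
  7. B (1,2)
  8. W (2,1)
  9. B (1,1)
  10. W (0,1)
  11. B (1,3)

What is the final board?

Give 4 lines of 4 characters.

Move 1: B@(0,2) -> caps B=0 W=0
Move 2: W@(1,0) -> caps B=0 W=0
Move 3: B@(0,0) -> caps B=0 W=0
Move 4: W@(3,1) -> caps B=0 W=0
Move 5: B@(0,3) -> caps B=0 W=0
Move 6: W@(2,0) -> caps B=0 W=0
Move 7: B@(1,2) -> caps B=0 W=0
Move 8: W@(2,1) -> caps B=0 W=0
Move 9: B@(1,1) -> caps B=0 W=0
Move 10: W@(0,1) -> caps B=0 W=1
Move 11: B@(1,3) -> caps B=0 W=1

Answer: .WBB
WBBB
WW..
.W..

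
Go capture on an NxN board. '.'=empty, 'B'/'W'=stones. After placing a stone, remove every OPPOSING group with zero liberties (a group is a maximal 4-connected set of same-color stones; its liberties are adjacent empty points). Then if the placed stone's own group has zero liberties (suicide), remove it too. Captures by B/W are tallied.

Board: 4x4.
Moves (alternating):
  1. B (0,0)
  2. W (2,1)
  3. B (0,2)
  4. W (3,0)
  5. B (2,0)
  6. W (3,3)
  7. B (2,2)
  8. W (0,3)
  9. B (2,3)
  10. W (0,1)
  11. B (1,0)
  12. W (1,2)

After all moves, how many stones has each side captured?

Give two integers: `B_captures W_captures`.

Move 1: B@(0,0) -> caps B=0 W=0
Move 2: W@(2,1) -> caps B=0 W=0
Move 3: B@(0,2) -> caps B=0 W=0
Move 4: W@(3,0) -> caps B=0 W=0
Move 5: B@(2,0) -> caps B=0 W=0
Move 6: W@(3,3) -> caps B=0 W=0
Move 7: B@(2,2) -> caps B=0 W=0
Move 8: W@(0,3) -> caps B=0 W=0
Move 9: B@(2,3) -> caps B=0 W=0
Move 10: W@(0,1) -> caps B=0 W=0
Move 11: B@(1,0) -> caps B=0 W=0
Move 12: W@(1,2) -> caps B=0 W=1

Answer: 0 1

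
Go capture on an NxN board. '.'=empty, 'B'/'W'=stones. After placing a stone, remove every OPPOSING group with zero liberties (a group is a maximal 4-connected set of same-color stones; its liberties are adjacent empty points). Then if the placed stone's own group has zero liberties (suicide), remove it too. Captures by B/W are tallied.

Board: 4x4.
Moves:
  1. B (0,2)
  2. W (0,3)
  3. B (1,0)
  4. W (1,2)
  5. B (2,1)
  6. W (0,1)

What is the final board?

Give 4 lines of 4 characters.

Answer: .W.W
B.W.
.B..
....

Derivation:
Move 1: B@(0,2) -> caps B=0 W=0
Move 2: W@(0,3) -> caps B=0 W=0
Move 3: B@(1,0) -> caps B=0 W=0
Move 4: W@(1,2) -> caps B=0 W=0
Move 5: B@(2,1) -> caps B=0 W=0
Move 6: W@(0,1) -> caps B=0 W=1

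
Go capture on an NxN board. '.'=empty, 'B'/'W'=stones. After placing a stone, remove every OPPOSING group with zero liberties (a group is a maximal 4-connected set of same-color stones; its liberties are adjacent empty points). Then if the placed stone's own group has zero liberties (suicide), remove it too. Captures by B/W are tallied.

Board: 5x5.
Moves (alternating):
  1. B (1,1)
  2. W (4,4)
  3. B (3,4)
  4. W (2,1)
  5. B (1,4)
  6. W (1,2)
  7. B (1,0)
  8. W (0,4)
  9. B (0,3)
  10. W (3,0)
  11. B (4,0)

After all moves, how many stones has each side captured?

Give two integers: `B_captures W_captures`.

Answer: 1 0

Derivation:
Move 1: B@(1,1) -> caps B=0 W=0
Move 2: W@(4,4) -> caps B=0 W=0
Move 3: B@(3,4) -> caps B=0 W=0
Move 4: W@(2,1) -> caps B=0 W=0
Move 5: B@(1,4) -> caps B=0 W=0
Move 6: W@(1,2) -> caps B=0 W=0
Move 7: B@(1,0) -> caps B=0 W=0
Move 8: W@(0,4) -> caps B=0 W=0
Move 9: B@(0,3) -> caps B=1 W=0
Move 10: W@(3,0) -> caps B=1 W=0
Move 11: B@(4,0) -> caps B=1 W=0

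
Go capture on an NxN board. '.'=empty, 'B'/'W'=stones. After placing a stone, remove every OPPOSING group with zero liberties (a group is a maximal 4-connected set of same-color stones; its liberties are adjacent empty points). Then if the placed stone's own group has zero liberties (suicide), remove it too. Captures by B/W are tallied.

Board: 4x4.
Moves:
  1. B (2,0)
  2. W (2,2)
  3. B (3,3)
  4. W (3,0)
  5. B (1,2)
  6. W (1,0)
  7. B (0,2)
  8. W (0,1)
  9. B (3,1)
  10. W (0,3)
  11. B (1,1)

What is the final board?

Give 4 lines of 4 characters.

Move 1: B@(2,0) -> caps B=0 W=0
Move 2: W@(2,2) -> caps B=0 W=0
Move 3: B@(3,3) -> caps B=0 W=0
Move 4: W@(3,0) -> caps B=0 W=0
Move 5: B@(1,2) -> caps B=0 W=0
Move 6: W@(1,0) -> caps B=0 W=0
Move 7: B@(0,2) -> caps B=0 W=0
Move 8: W@(0,1) -> caps B=0 W=0
Move 9: B@(3,1) -> caps B=1 W=0
Move 10: W@(0,3) -> caps B=1 W=0
Move 11: B@(1,1) -> caps B=1 W=0

Answer: .WBW
WBB.
B.W.
.B.B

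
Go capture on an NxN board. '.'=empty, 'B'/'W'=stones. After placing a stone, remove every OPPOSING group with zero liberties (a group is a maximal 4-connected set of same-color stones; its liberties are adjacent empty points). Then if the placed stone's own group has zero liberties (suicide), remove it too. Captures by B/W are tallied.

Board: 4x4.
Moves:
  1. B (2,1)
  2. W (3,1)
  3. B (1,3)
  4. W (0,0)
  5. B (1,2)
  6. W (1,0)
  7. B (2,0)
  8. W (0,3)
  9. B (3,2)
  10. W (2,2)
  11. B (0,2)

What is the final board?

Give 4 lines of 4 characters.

Answer: W.B.
W.BB
BBW.
.WB.

Derivation:
Move 1: B@(2,1) -> caps B=0 W=0
Move 2: W@(3,1) -> caps B=0 W=0
Move 3: B@(1,3) -> caps B=0 W=0
Move 4: W@(0,0) -> caps B=0 W=0
Move 5: B@(1,2) -> caps B=0 W=0
Move 6: W@(1,0) -> caps B=0 W=0
Move 7: B@(2,0) -> caps B=0 W=0
Move 8: W@(0,3) -> caps B=0 W=0
Move 9: B@(3,2) -> caps B=0 W=0
Move 10: W@(2,2) -> caps B=0 W=0
Move 11: B@(0,2) -> caps B=1 W=0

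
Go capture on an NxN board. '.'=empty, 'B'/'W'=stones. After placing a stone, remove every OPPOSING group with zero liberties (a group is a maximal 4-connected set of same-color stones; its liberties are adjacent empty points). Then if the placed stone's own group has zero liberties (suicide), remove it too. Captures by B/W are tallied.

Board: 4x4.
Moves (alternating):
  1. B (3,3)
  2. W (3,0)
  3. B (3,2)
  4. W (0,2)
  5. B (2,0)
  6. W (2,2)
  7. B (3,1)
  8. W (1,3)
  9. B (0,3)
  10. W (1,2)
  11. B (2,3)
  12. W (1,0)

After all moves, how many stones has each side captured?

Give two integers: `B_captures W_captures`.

Answer: 1 0

Derivation:
Move 1: B@(3,3) -> caps B=0 W=0
Move 2: W@(3,0) -> caps B=0 W=0
Move 3: B@(3,2) -> caps B=0 W=0
Move 4: W@(0,2) -> caps B=0 W=0
Move 5: B@(2,0) -> caps B=0 W=0
Move 6: W@(2,2) -> caps B=0 W=0
Move 7: B@(3,1) -> caps B=1 W=0
Move 8: W@(1,3) -> caps B=1 W=0
Move 9: B@(0,3) -> caps B=1 W=0
Move 10: W@(1,2) -> caps B=1 W=0
Move 11: B@(2,3) -> caps B=1 W=0
Move 12: W@(1,0) -> caps B=1 W=0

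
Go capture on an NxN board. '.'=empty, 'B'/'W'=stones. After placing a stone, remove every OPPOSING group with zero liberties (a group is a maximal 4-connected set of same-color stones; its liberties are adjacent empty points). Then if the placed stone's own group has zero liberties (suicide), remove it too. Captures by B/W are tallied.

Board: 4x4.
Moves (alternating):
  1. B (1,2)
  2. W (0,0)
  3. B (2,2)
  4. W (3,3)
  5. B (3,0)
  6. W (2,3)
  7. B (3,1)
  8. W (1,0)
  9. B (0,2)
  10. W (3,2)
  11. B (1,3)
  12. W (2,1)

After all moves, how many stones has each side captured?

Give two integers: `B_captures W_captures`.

Answer: 3 0

Derivation:
Move 1: B@(1,2) -> caps B=0 W=0
Move 2: W@(0,0) -> caps B=0 W=0
Move 3: B@(2,2) -> caps B=0 W=0
Move 4: W@(3,3) -> caps B=0 W=0
Move 5: B@(3,0) -> caps B=0 W=0
Move 6: W@(2,3) -> caps B=0 W=0
Move 7: B@(3,1) -> caps B=0 W=0
Move 8: W@(1,0) -> caps B=0 W=0
Move 9: B@(0,2) -> caps B=0 W=0
Move 10: W@(3,2) -> caps B=0 W=0
Move 11: B@(1,3) -> caps B=3 W=0
Move 12: W@(2,1) -> caps B=3 W=0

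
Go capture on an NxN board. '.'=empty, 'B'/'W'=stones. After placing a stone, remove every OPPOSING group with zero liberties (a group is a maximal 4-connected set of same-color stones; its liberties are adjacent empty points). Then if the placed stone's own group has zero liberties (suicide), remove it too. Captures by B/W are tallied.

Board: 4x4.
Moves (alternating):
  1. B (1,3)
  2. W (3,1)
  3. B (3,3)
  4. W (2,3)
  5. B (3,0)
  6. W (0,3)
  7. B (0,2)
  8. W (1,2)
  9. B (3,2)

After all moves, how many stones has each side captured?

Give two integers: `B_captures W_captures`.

Move 1: B@(1,3) -> caps B=0 W=0
Move 2: W@(3,1) -> caps B=0 W=0
Move 3: B@(3,3) -> caps B=0 W=0
Move 4: W@(2,3) -> caps B=0 W=0
Move 5: B@(3,0) -> caps B=0 W=0
Move 6: W@(0,3) -> caps B=0 W=0
Move 7: B@(0,2) -> caps B=1 W=0
Move 8: W@(1,2) -> caps B=1 W=0
Move 9: B@(3,2) -> caps B=1 W=0

Answer: 1 0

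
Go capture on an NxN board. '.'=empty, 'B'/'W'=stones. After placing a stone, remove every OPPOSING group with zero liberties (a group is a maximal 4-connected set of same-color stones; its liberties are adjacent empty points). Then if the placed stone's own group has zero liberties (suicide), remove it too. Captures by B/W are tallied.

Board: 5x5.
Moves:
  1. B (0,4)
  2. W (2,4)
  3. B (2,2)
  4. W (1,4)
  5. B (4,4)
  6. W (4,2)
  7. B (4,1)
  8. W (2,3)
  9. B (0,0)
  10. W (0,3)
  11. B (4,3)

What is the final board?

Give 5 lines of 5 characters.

Move 1: B@(0,4) -> caps B=0 W=0
Move 2: W@(2,4) -> caps B=0 W=0
Move 3: B@(2,2) -> caps B=0 W=0
Move 4: W@(1,4) -> caps B=0 W=0
Move 5: B@(4,4) -> caps B=0 W=0
Move 6: W@(4,2) -> caps B=0 W=0
Move 7: B@(4,1) -> caps B=0 W=0
Move 8: W@(2,3) -> caps B=0 W=0
Move 9: B@(0,0) -> caps B=0 W=0
Move 10: W@(0,3) -> caps B=0 W=1
Move 11: B@(4,3) -> caps B=0 W=1

Answer: B..W.
....W
..BWW
.....
.BWBB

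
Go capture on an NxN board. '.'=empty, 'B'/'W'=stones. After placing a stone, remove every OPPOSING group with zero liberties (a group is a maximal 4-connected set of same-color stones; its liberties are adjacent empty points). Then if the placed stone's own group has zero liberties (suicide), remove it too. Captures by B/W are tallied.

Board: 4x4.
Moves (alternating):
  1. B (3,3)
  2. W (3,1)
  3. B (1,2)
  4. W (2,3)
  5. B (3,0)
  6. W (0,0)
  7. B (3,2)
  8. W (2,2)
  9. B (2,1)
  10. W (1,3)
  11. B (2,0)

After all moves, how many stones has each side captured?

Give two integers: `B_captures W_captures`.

Answer: 0 2

Derivation:
Move 1: B@(3,3) -> caps B=0 W=0
Move 2: W@(3,1) -> caps B=0 W=0
Move 3: B@(1,2) -> caps B=0 W=0
Move 4: W@(2,3) -> caps B=0 W=0
Move 5: B@(3,0) -> caps B=0 W=0
Move 6: W@(0,0) -> caps B=0 W=0
Move 7: B@(3,2) -> caps B=0 W=0
Move 8: W@(2,2) -> caps B=0 W=2
Move 9: B@(2,1) -> caps B=0 W=2
Move 10: W@(1,3) -> caps B=0 W=2
Move 11: B@(2,0) -> caps B=0 W=2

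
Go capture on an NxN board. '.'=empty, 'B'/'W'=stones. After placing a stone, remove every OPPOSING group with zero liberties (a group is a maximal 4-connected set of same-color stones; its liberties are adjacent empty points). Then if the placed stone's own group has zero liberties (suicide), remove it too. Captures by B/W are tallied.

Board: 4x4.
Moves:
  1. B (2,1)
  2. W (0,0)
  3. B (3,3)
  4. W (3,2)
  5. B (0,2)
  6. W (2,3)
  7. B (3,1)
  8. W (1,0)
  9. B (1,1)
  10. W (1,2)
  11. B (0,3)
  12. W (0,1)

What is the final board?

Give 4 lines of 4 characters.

Move 1: B@(2,1) -> caps B=0 W=0
Move 2: W@(0,0) -> caps B=0 W=0
Move 3: B@(3,3) -> caps B=0 W=0
Move 4: W@(3,2) -> caps B=0 W=0
Move 5: B@(0,2) -> caps B=0 W=0
Move 6: W@(2,3) -> caps B=0 W=1
Move 7: B@(3,1) -> caps B=0 W=1
Move 8: W@(1,0) -> caps B=0 W=1
Move 9: B@(1,1) -> caps B=0 W=1
Move 10: W@(1,2) -> caps B=0 W=1
Move 11: B@(0,3) -> caps B=0 W=1
Move 12: W@(0,1) -> caps B=0 W=1

Answer: WWBB
WBW.
.B.W
.BW.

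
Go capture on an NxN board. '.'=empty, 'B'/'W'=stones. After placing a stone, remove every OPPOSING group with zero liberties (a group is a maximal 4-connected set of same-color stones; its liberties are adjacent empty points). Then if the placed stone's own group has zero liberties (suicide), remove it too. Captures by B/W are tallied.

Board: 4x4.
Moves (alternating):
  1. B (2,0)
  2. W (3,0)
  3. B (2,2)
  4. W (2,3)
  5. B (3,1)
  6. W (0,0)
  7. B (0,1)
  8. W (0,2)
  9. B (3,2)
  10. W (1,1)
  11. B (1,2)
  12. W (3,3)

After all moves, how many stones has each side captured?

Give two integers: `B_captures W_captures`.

Answer: 1 1

Derivation:
Move 1: B@(2,0) -> caps B=0 W=0
Move 2: W@(3,0) -> caps B=0 W=0
Move 3: B@(2,2) -> caps B=0 W=0
Move 4: W@(2,3) -> caps B=0 W=0
Move 5: B@(3,1) -> caps B=1 W=0
Move 6: W@(0,0) -> caps B=1 W=0
Move 7: B@(0,1) -> caps B=1 W=0
Move 8: W@(0,2) -> caps B=1 W=0
Move 9: B@(3,2) -> caps B=1 W=0
Move 10: W@(1,1) -> caps B=1 W=1
Move 11: B@(1,2) -> caps B=1 W=1
Move 12: W@(3,3) -> caps B=1 W=1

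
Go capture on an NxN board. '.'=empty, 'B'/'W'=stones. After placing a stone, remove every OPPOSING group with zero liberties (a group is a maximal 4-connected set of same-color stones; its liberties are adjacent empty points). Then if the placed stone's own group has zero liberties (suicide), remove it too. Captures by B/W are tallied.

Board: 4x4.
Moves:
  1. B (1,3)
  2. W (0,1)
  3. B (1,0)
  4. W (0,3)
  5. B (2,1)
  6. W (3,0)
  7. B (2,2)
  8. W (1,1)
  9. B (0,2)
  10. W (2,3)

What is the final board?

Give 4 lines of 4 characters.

Move 1: B@(1,3) -> caps B=0 W=0
Move 2: W@(0,1) -> caps B=0 W=0
Move 3: B@(1,0) -> caps B=0 W=0
Move 4: W@(0,3) -> caps B=0 W=0
Move 5: B@(2,1) -> caps B=0 W=0
Move 6: W@(3,0) -> caps B=0 W=0
Move 7: B@(2,2) -> caps B=0 W=0
Move 8: W@(1,1) -> caps B=0 W=0
Move 9: B@(0,2) -> caps B=1 W=0
Move 10: W@(2,3) -> caps B=1 W=0

Answer: .WB.
BW.B
.BBW
W...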